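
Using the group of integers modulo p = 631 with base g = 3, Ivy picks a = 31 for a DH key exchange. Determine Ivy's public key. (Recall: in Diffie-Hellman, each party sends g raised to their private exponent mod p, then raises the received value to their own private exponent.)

Public value = 3^31 mod 631.
3^1 ≡ 3 (mod 631)
3^2 = (3^1)^2 ≡ 3^2 = 9 ≡ 9 (mod 631)
3^4 = (3^2)^2 ≡ 9^2 = 81 ≡ 81 (mod 631)
3^8 = (3^4)^2 ≡ 81^2 = 6561 ≡ 251 (mod 631)
3^16 = (3^8)^2 ≡ 251^2 = 63001 ≡ 532 (mod 631)
3^31 = 3^16 · 3^8 · 3^4 · 3^2 · 3^1 ≡ 532 · 251 · 81 · 9 · 3 ≡ 112 (mod 631).

112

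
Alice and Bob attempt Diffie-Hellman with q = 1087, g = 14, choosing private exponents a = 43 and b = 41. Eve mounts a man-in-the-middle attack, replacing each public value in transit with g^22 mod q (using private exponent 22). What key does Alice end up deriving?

993

Alice receives Eve's public value M = 14^22 mod 1087 instead of the honest one.
14^1 ≡ 14 (mod 1087)
14^2 = (14^1)^2 ≡ 14^2 = 196 ≡ 196 (mod 1087)
14^4 = (14^2)^2 ≡ 196^2 = 38416 ≡ 371 (mod 1087)
14^8 = (14^4)^2 ≡ 371^2 = 137641 ≡ 679 (mod 1087)
14^16 = (14^8)^2 ≡ 679^2 = 461041 ≡ 153 (mod 1087)
14^22 = 14^16 · 14^4 · 14^2 ≡ 153 · 371 · 196 ≡ 103 (mod 1087).
So M = 103. Alice computes K = M^43 mod 1087.
103^1 ≡ 103 (mod 1087)
103^2 = (103^1)^2 ≡ 103^2 = 10609 ≡ 826 (mod 1087)
103^4 = (103^2)^2 ≡ 826^2 = 682276 ≡ 727 (mod 1087)
103^8 = (103^4)^2 ≡ 727^2 = 528529 ≡ 247 (mod 1087)
103^16 = (103^8)^2 ≡ 247^2 = 61009 ≡ 137 (mod 1087)
103^32 = (103^16)^2 ≡ 137^2 = 18769 ≡ 290 (mod 1087)
103^43 = 103^32 · 103^8 · 103^2 · 103^1 ≡ 290 · 247 · 826 · 103 ≡ 993 (mod 1087).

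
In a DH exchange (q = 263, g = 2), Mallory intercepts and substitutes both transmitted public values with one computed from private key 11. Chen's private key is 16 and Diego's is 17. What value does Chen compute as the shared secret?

Chen receives Mallory's public value M = 2^11 mod 263 instead of the honest one.
2^1 ≡ 2 (mod 263)
2^2 = (2^1)^2 ≡ 2^2 = 4 ≡ 4 (mod 263)
2^4 = (2^2)^2 ≡ 4^2 = 16 ≡ 16 (mod 263)
2^8 = (2^4)^2 ≡ 16^2 = 256 ≡ 256 (mod 263)
2^11 = 2^8 · 2^2 · 2^1 ≡ 256 · 4 · 2 ≡ 207 (mod 263).
So M = 207. Chen computes K = M^16 mod 263.
207^1 ≡ 207 (mod 263)
207^2 = (207^1)^2 ≡ 207^2 = 42849 ≡ 243 (mod 263)
207^4 = (207^2)^2 ≡ 243^2 = 59049 ≡ 137 (mod 263)
207^8 = (207^4)^2 ≡ 137^2 = 18769 ≡ 96 (mod 263)
207^16 = (207^8)^2 ≡ 96^2 = 9216 ≡ 11 (mod 263)

11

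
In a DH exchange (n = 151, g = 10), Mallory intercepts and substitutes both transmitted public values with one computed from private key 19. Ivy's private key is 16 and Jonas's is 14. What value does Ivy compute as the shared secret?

Ivy receives Mallory's public value M = 10^19 mod 151 instead of the honest one.
10^1 ≡ 10 (mod 151)
10^2 = (10^1)^2 ≡ 10^2 = 100 ≡ 100 (mod 151)
10^4 = (10^2)^2 ≡ 100^2 = 10000 ≡ 34 (mod 151)
10^8 = (10^4)^2 ≡ 34^2 = 1156 ≡ 99 (mod 151)
10^16 = (10^8)^2 ≡ 99^2 = 9801 ≡ 137 (mod 151)
10^19 = 10^16 · 10^2 · 10^1 ≡ 137 · 100 · 10 ≡ 43 (mod 151).
So M = 43. Ivy computes K = M^16 mod 151.
43^1 ≡ 43 (mod 151)
43^2 = (43^1)^2 ≡ 43^2 = 1849 ≡ 37 (mod 151)
43^4 = (43^2)^2 ≡ 37^2 = 1369 ≡ 10 (mod 151)
43^8 = (43^4)^2 ≡ 10^2 = 100 ≡ 100 (mod 151)
43^16 = (43^8)^2 ≡ 100^2 = 10000 ≡ 34 (mod 151)

34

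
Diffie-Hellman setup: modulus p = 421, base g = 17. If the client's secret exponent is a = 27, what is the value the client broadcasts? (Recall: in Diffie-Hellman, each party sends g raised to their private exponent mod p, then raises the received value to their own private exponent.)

394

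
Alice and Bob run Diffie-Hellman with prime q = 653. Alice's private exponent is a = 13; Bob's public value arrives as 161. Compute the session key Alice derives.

Shared key K = 161^13 mod 653.
161^1 ≡ 161 (mod 653)
161^2 = (161^1)^2 ≡ 161^2 = 25921 ≡ 454 (mod 653)
161^4 = (161^2)^2 ≡ 454^2 = 206116 ≡ 421 (mod 653)
161^8 = (161^4)^2 ≡ 421^2 = 177241 ≡ 278 (mod 653)
161^13 = 161^8 · 161^4 · 161^1 ≡ 278 · 421 · 161 ≡ 150 (mod 653).

150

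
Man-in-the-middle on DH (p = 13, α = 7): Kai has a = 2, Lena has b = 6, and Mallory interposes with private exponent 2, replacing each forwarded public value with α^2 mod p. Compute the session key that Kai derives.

Kai receives Mallory's public value M = 7^2 mod 13 instead of the honest one.
7^1 ≡ 7 (mod 13)
7^2 = (7^1)^2 ≡ 7^2 = 49 ≡ 10 (mod 13)
So M = 10. Kai computes K = M^2 mod 13.
10^1 ≡ 10 (mod 13)
10^2 = (10^1)^2 ≡ 10^2 = 100 ≡ 9 (mod 13)

9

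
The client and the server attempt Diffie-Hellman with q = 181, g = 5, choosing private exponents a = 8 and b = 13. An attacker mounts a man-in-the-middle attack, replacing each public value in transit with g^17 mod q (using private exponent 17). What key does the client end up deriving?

The client receives an attacker's public value M = 5^17 mod 181 instead of the honest one.
5^1 ≡ 5 (mod 181)
5^2 = (5^1)^2 ≡ 5^2 = 25 ≡ 25 (mod 181)
5^4 = (5^2)^2 ≡ 25^2 = 625 ≡ 82 (mod 181)
5^8 = (5^4)^2 ≡ 82^2 = 6724 ≡ 27 (mod 181)
5^16 = (5^8)^2 ≡ 27^2 = 729 ≡ 5 (mod 181)
5^17 = 5^16 · 5^1 ≡ 5 · 5 ≡ 25 (mod 181).
So M = 25. The client computes K = M^8 mod 181.
25^1 ≡ 25 (mod 181)
25^2 = (25^1)^2 ≡ 25^2 = 625 ≡ 82 (mod 181)
25^4 = (25^2)^2 ≡ 82^2 = 6724 ≡ 27 (mod 181)
25^8 = (25^4)^2 ≡ 27^2 = 729 ≡ 5 (mod 181)

5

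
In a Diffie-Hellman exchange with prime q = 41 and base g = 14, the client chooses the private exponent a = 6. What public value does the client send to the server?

9

Public value = 14^6 (mod 41).
14^1 ≡ 14 (mod 41)
14^2 = (14^1)^2 ≡ 14^2 = 196 ≡ 32 (mod 41)
14^4 = (14^2)^2 ≡ 32^2 = 1024 ≡ 40 (mod 41)
14^6 = 14^4 · 14^2 ≡ 40 · 32 ≡ 9 (mod 41).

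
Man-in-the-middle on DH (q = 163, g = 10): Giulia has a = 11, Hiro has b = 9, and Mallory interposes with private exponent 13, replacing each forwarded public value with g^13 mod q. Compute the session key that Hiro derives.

Hiro receives Mallory's public value M = 10^13 mod 163 instead of the honest one.
10^1 ≡ 10 (mod 163)
10^2 = (10^1)^2 ≡ 10^2 = 100 ≡ 100 (mod 163)
10^4 = (10^2)^2 ≡ 100^2 = 10000 ≡ 57 (mod 163)
10^8 = (10^4)^2 ≡ 57^2 = 3249 ≡ 152 (mod 163)
10^13 = 10^8 · 10^4 · 10^1 ≡ 152 · 57 · 10 ≡ 87 (mod 163).
So M = 87. Hiro computes K = M^9 mod 163.
87^1 ≡ 87 (mod 163)
87^2 = (87^1)^2 ≡ 87^2 = 7569 ≡ 71 (mod 163)
87^4 = (87^2)^2 ≡ 71^2 = 5041 ≡ 151 (mod 163)
87^8 = (87^4)^2 ≡ 151^2 = 22801 ≡ 144 (mod 163)
87^9 = 87^8 · 87^1 ≡ 144 · 87 ≡ 140 (mod 163).

140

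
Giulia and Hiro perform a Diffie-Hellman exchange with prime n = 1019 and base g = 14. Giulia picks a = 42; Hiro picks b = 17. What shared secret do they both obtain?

Giulia sends A = g^a mod n = 14^42 mod 1019.
14^1 ≡ 14 (mod 1019)
14^2 = (14^1)^2 ≡ 14^2 = 196 ≡ 196 (mod 1019)
14^4 = (14^2)^2 ≡ 196^2 = 38416 ≡ 713 (mod 1019)
14^8 = (14^4)^2 ≡ 713^2 = 508369 ≡ 907 (mod 1019)
14^16 = (14^8)^2 ≡ 907^2 = 822649 ≡ 316 (mod 1019)
14^32 = (14^16)^2 ≡ 316^2 = 99856 ≡ 1013 (mod 1019)
14^42 = 14^32 · 14^8 · 14^2 ≡ 1013 · 907 · 196 ≡ 261 (mod 1019).
So A = 261. Hiro then computes K = A^b mod n = 261^17 mod 1019.
261^1 ≡ 261 (mod 1019)
261^2 = (261^1)^2 ≡ 261^2 = 68121 ≡ 867 (mod 1019)
261^4 = (261^2)^2 ≡ 867^2 = 751689 ≡ 686 (mod 1019)
261^8 = (261^4)^2 ≡ 686^2 = 470596 ≡ 837 (mod 1019)
261^16 = (261^8)^2 ≡ 837^2 = 700569 ≡ 516 (mod 1019)
261^17 = 261^16 · 261^1 ≡ 516 · 261 ≡ 168 (mod 1019).

168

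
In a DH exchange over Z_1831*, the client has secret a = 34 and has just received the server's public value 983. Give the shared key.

729

Shared key K = 983^34 mod 1831.
983^1 ≡ 983 (mod 1831)
983^2 = (983^1)^2 ≡ 983^2 = 966289 ≡ 1352 (mod 1831)
983^4 = (983^2)^2 ≡ 1352^2 = 1827904 ≡ 566 (mod 1831)
983^8 = (983^4)^2 ≡ 566^2 = 320356 ≡ 1762 (mod 1831)
983^16 = (983^8)^2 ≡ 1762^2 = 3104644 ≡ 1099 (mod 1831)
983^32 = (983^16)^2 ≡ 1099^2 = 1207801 ≡ 1172 (mod 1831)
983^34 = 983^32 · 983^2 ≡ 1172 · 1352 ≡ 729 (mod 1831).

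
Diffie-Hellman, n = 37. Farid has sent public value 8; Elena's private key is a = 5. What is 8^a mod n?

23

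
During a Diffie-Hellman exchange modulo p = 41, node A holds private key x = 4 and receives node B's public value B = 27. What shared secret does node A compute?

40

Shared key K = 27^4 mod 41.
27^1 ≡ 27 (mod 41)
27^2 = (27^1)^2 ≡ 27^2 = 729 ≡ 32 (mod 41)
27^4 = (27^2)^2 ≡ 32^2 = 1024 ≡ 40 (mod 41)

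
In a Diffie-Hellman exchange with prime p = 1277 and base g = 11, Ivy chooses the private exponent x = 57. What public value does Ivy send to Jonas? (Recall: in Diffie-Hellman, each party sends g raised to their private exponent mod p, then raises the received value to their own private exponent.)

941

Public value = 11^57 mod 1277.
11^1 ≡ 11 (mod 1277)
11^2 = (11^1)^2 ≡ 11^2 = 121 ≡ 121 (mod 1277)
11^4 = (11^2)^2 ≡ 121^2 = 14641 ≡ 594 (mod 1277)
11^8 = (11^4)^2 ≡ 594^2 = 352836 ≡ 384 (mod 1277)
11^16 = (11^8)^2 ≡ 384^2 = 147456 ≡ 601 (mod 1277)
11^32 = (11^16)^2 ≡ 601^2 = 361201 ≡ 1087 (mod 1277)
11^57 = 11^32 · 11^16 · 11^8 · 11^1 ≡ 1087 · 601 · 384 · 11 ≡ 941 (mod 1277).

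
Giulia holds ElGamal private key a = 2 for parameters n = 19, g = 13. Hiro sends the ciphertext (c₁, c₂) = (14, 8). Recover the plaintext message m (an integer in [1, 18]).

14

Shared mask s = c₁^a mod n = 14^2 mod 19.
14^1 ≡ 14 (mod 19)
14^2 = (14^1)^2 ≡ 14^2 = 196 ≡ 6 (mod 19)
So s = 6; s⁻¹ ≡ 16 (mod 19).
m = c₂ · s⁻¹ mod 19 = 8 · 16 mod 19 = 14.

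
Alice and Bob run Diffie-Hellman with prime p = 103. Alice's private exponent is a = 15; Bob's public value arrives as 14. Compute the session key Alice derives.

72

Shared key K = 14^15 mod 103.
14^1 ≡ 14 (mod 103)
14^2 = (14^1)^2 ≡ 14^2 = 196 ≡ 93 (mod 103)
14^4 = (14^2)^2 ≡ 93^2 = 8649 ≡ 100 (mod 103)
14^8 = (14^4)^2 ≡ 100^2 = 10000 ≡ 9 (mod 103)
14^15 = 14^8 · 14^4 · 14^2 · 14^1 ≡ 9 · 100 · 93 · 14 ≡ 72 (mod 103).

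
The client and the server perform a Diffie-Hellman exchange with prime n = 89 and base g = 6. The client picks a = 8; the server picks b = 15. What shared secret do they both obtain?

2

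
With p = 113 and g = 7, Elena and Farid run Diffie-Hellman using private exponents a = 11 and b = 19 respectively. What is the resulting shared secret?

Farid sends B = g^b mod p = 7^19 mod 113.
7^1 ≡ 7 (mod 113)
7^2 = (7^1)^2 ≡ 7^2 = 49 ≡ 49 (mod 113)
7^4 = (7^2)^2 ≡ 49^2 = 2401 ≡ 28 (mod 113)
7^8 = (7^4)^2 ≡ 28^2 = 784 ≡ 106 (mod 113)
7^16 = (7^8)^2 ≡ 106^2 = 11236 ≡ 49 (mod 113)
7^19 = 7^16 · 7^2 · 7^1 ≡ 49 · 49 · 7 ≡ 83 (mod 113).
So B = 83. Elena then computes K = B^a mod p = 83^11 mod 113.
83^1 ≡ 83 (mod 113)
83^2 = (83^1)^2 ≡ 83^2 = 6889 ≡ 109 (mod 113)
83^4 = (83^2)^2 ≡ 109^2 = 11881 ≡ 16 (mod 113)
83^8 = (83^4)^2 ≡ 16^2 = 256 ≡ 30 (mod 113)
83^11 = 83^8 · 83^2 · 83^1 ≡ 30 · 109 · 83 ≡ 97 (mod 113).

97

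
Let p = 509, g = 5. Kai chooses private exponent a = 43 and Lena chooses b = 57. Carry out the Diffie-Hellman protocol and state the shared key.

270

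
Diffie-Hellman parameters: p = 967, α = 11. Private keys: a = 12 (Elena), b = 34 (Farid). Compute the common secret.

331

Farid sends B = α^b mod p = 11^34 mod 967.
11^1 ≡ 11 (mod 967)
11^2 = (11^1)^2 ≡ 11^2 = 121 ≡ 121 (mod 967)
11^4 = (11^2)^2 ≡ 121^2 = 14641 ≡ 136 (mod 967)
11^8 = (11^4)^2 ≡ 136^2 = 18496 ≡ 123 (mod 967)
11^16 = (11^8)^2 ≡ 123^2 = 15129 ≡ 624 (mod 967)
11^32 = (11^16)^2 ≡ 624^2 = 389376 ≡ 642 (mod 967)
11^34 = 11^32 · 11^2 ≡ 642 · 121 ≡ 322 (mod 967).
So B = 322. Elena then computes K = B^a mod p = 322^12 mod 967.
322^1 ≡ 322 (mod 967)
322^2 = (322^1)^2 ≡ 322^2 = 103684 ≡ 215 (mod 967)
322^4 = (322^2)^2 ≡ 215^2 = 46225 ≡ 776 (mod 967)
322^8 = (322^4)^2 ≡ 776^2 = 602176 ≡ 702 (mod 967)
322^12 = 322^8 · 322^4 ≡ 702 · 776 ≡ 331 (mod 967).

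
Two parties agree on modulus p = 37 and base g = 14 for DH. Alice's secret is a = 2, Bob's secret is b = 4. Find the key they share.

26

Alice sends A = g^a mod p = 14^2 mod 37.
14^1 ≡ 14 (mod 37)
14^2 = (14^1)^2 ≡ 14^2 = 196 ≡ 11 (mod 37)
So A = 11. Bob then computes K = A^b mod p = 11^4 mod 37.
11^1 ≡ 11 (mod 37)
11^2 = (11^1)^2 ≡ 11^2 = 121 ≡ 10 (mod 37)
11^4 = (11^2)^2 ≡ 10^2 = 100 ≡ 26 (mod 37)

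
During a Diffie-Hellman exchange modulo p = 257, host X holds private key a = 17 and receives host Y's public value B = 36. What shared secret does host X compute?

248

Shared key K = 36^17 mod 257.
36^1 ≡ 36 (mod 257)
36^2 = (36^1)^2 ≡ 36^2 = 1296 ≡ 11 (mod 257)
36^4 = (36^2)^2 ≡ 11^2 = 121 ≡ 121 (mod 257)
36^8 = (36^4)^2 ≡ 121^2 = 14641 ≡ 249 (mod 257)
36^16 = (36^8)^2 ≡ 249^2 = 62001 ≡ 64 (mod 257)
36^17 = 36^16 · 36^1 ≡ 64 · 36 ≡ 248 (mod 257).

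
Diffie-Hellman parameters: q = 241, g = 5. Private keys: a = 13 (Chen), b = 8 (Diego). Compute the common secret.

Chen sends A = g^a mod q = 5^13 mod 241.
5^1 ≡ 5 (mod 241)
5^2 = (5^1)^2 ≡ 5^2 = 25 ≡ 25 (mod 241)
5^4 = (5^2)^2 ≡ 25^2 = 625 ≡ 143 (mod 241)
5^8 = (5^4)^2 ≡ 143^2 = 20449 ≡ 205 (mod 241)
5^13 = 5^8 · 5^4 · 5^1 ≡ 205 · 143 · 5 ≡ 47 (mod 241).
So A = 47. Diego then computes K = A^b mod q = 47^8 mod 241.
47^1 ≡ 47 (mod 241)
47^2 = (47^1)^2 ≡ 47^2 = 2209 ≡ 40 (mod 241)
47^4 = (47^2)^2 ≡ 40^2 = 1600 ≡ 154 (mod 241)
47^8 = (47^4)^2 ≡ 154^2 = 23716 ≡ 98 (mod 241)

98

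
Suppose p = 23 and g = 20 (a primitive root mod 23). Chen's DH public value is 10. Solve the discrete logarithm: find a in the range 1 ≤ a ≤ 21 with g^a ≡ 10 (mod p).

5

Try successive powers of 20 modulo 23:
20^1 ≡ 20
20^2 ≡ 9
20^3 ≡ 19
20^4 ≡ 12
20^5 ≡ 10
Found: a = 5.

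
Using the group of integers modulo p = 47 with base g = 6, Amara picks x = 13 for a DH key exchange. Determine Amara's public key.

34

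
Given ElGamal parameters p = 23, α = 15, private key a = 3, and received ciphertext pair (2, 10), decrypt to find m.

Shared mask s = c₁^a mod p = 2^3 mod 23.
2^1 ≡ 2 (mod 23)
2^2 = (2^1)^2 ≡ 2^2 = 4 ≡ 4 (mod 23)
2^3 = 2^2 · 2^1 ≡ 4 · 2 ≡ 8 (mod 23).
So s = 8; s⁻¹ ≡ 3 (mod 23).
m = c₂ · s⁻¹ mod 23 = 10 · 3 mod 23 = 7.

7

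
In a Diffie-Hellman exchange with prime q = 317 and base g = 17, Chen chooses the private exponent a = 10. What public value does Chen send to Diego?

196

Public value = 17^10 mod 317.
17^1 ≡ 17 (mod 317)
17^2 = (17^1)^2 ≡ 17^2 = 289 ≡ 289 (mod 317)
17^4 = (17^2)^2 ≡ 289^2 = 83521 ≡ 150 (mod 317)
17^8 = (17^4)^2 ≡ 150^2 = 22500 ≡ 310 (mod 317)
17^10 = 17^8 · 17^2 ≡ 310 · 289 ≡ 196 (mod 317).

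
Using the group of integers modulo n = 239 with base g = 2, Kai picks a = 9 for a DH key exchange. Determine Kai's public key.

Public value = 2^9 mod 239.
2^1 ≡ 2 (mod 239)
2^2 = (2^1)^2 ≡ 2^2 = 4 ≡ 4 (mod 239)
2^4 = (2^2)^2 ≡ 4^2 = 16 ≡ 16 (mod 239)
2^8 = (2^4)^2 ≡ 16^2 = 256 ≡ 17 (mod 239)
2^9 = 2^8 · 2^1 ≡ 17 · 2 ≡ 34 (mod 239).

34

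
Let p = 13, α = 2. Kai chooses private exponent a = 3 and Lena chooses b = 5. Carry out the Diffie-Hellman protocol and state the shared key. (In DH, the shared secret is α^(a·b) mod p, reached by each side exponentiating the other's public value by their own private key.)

8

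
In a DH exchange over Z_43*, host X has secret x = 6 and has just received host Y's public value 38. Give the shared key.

Shared key K = 38^6 mod 43.
38^1 ≡ 38 (mod 43)
38^2 = (38^1)^2 ≡ 38^2 = 1444 ≡ 25 (mod 43)
38^4 = (38^2)^2 ≡ 25^2 = 625 ≡ 23 (mod 43)
38^6 = 38^4 · 38^2 ≡ 23 · 25 ≡ 16 (mod 43).

16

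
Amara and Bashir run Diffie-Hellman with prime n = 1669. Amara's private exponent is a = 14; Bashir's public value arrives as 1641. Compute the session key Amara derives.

Shared key K = 1641^14 mod 1669.
1641^1 ≡ 1641 (mod 1669)
1641^2 = (1641^1)^2 ≡ 1641^2 = 2692881 ≡ 784 (mod 1669)
1641^4 = (1641^2)^2 ≡ 784^2 = 614656 ≡ 464 (mod 1669)
1641^8 = (1641^4)^2 ≡ 464^2 = 215296 ≡ 1664 (mod 1669)
1641^14 = 1641^8 · 1641^4 · 1641^2 ≡ 1664 · 464 · 784 ≡ 330 (mod 1669).

330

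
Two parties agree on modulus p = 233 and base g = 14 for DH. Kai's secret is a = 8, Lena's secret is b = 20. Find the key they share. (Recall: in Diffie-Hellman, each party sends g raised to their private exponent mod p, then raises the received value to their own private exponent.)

Lena sends B = g^b mod p = 14^20 mod 233.
14^1 ≡ 14 (mod 233)
14^2 = (14^1)^2 ≡ 14^2 = 196 ≡ 196 (mod 233)
14^4 = (14^2)^2 ≡ 196^2 = 38416 ≡ 204 (mod 233)
14^8 = (14^4)^2 ≡ 204^2 = 41616 ≡ 142 (mod 233)
14^16 = (14^8)^2 ≡ 142^2 = 20164 ≡ 126 (mod 233)
14^20 = 14^16 · 14^4 ≡ 126 · 204 ≡ 74 (mod 233).
So B = 74. Kai then computes K = B^a mod p = 74^8 mod 233.
74^1 ≡ 74 (mod 233)
74^2 = (74^1)^2 ≡ 74^2 = 5476 ≡ 117 (mod 233)
74^4 = (74^2)^2 ≡ 117^2 = 13689 ≡ 175 (mod 233)
74^8 = (74^4)^2 ≡ 175^2 = 30625 ≡ 102 (mod 233)

102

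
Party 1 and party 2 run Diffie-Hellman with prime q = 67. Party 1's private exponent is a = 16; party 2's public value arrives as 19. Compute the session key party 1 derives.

Shared key K = 19^16 mod 67.
19^1 ≡ 19 (mod 67)
19^2 = (19^1)^2 ≡ 19^2 = 361 ≡ 26 (mod 67)
19^4 = (19^2)^2 ≡ 26^2 = 676 ≡ 6 (mod 67)
19^8 = (19^4)^2 ≡ 6^2 = 36 ≡ 36 (mod 67)
19^16 = (19^8)^2 ≡ 36^2 = 1296 ≡ 23 (mod 67)

23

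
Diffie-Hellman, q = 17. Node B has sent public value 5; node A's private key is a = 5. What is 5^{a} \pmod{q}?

14

Shared key K = 5^5 mod 17.
5^1 ≡ 5 (mod 17)
5^2 = (5^1)^2 ≡ 5^2 = 25 ≡ 8 (mod 17)
5^4 = (5^2)^2 ≡ 8^2 = 64 ≡ 13 (mod 17)
5^5 = 5^4 · 5^1 ≡ 13 · 5 ≡ 14 (mod 17).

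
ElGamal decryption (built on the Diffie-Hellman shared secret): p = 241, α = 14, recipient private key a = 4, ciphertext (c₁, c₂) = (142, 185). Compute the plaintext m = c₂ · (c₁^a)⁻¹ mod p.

Shared mask s = c₁^a mod p = 142^4 mod 241.
142^1 ≡ 142 (mod 241)
142^2 = (142^1)^2 ≡ 142^2 = 20164 ≡ 161 (mod 241)
142^4 = (142^2)^2 ≡ 161^2 = 25921 ≡ 134 (mod 241)
So s = 134; s⁻¹ ≡ 9 (mod 241).
m = c₂ · s⁻¹ mod 241 = 185 · 9 mod 241 = 219.

219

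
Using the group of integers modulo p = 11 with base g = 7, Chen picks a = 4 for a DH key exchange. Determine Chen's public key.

3

Public value = 7^4 (mod 11).
7^1 ≡ 7 (mod 11)
7^2 = (7^1)^2 ≡ 7^2 = 49 ≡ 5 (mod 11)
7^4 = (7^2)^2 ≡ 5^2 = 25 ≡ 3 (mod 11)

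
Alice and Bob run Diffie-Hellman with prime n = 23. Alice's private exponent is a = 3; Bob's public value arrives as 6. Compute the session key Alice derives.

Shared key K = 6^3 mod 23.
6^1 ≡ 6 (mod 23)
6^2 = (6^1)^2 ≡ 6^2 = 36 ≡ 13 (mod 23)
6^3 = 6^2 · 6^1 ≡ 13 · 6 ≡ 9 (mod 23).

9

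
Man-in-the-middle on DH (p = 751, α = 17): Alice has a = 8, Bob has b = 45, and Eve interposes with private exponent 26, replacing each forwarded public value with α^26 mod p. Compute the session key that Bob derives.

179

Bob receives Eve's public value M = 17^26 mod 751 instead of the honest one.
17^1 ≡ 17 (mod 751)
17^2 = (17^1)^2 ≡ 17^2 = 289 ≡ 289 (mod 751)
17^4 = (17^2)^2 ≡ 289^2 = 83521 ≡ 160 (mod 751)
17^8 = (17^4)^2 ≡ 160^2 = 25600 ≡ 66 (mod 751)
17^16 = (17^8)^2 ≡ 66^2 = 4356 ≡ 601 (mod 751)
17^26 = 17^16 · 17^8 · 17^2 ≡ 601 · 66 · 289 ≡ 210 (mod 751).
So M = 210. Bob computes K = M^45 mod 751.
210^1 ≡ 210 (mod 751)
210^2 = (210^1)^2 ≡ 210^2 = 44100 ≡ 542 (mod 751)
210^4 = (210^2)^2 ≡ 542^2 = 293764 ≡ 123 (mod 751)
210^8 = (210^4)^2 ≡ 123^2 = 15129 ≡ 109 (mod 751)
210^16 = (210^8)^2 ≡ 109^2 = 11881 ≡ 616 (mod 751)
210^32 = (210^16)^2 ≡ 616^2 = 379456 ≡ 201 (mod 751)
210^45 = 210^32 · 210^8 · 210^4 · 210^1 ≡ 201 · 109 · 123 · 210 ≡ 179 (mod 751).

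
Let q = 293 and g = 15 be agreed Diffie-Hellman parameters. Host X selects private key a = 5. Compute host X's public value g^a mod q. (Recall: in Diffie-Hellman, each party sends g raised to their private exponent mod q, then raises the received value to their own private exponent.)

212

Public value = 15^5 mod 293.
15^1 ≡ 15 (mod 293)
15^2 = (15^1)^2 ≡ 15^2 = 225 ≡ 225 (mod 293)
15^4 = (15^2)^2 ≡ 225^2 = 50625 ≡ 229 (mod 293)
15^5 = 15^4 · 15^1 ≡ 229 · 15 ≡ 212 (mod 293).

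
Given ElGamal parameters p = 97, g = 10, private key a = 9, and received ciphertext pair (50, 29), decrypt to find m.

84

Shared mask s = c₁^a mod p = 50^9 mod 97.
50^1 ≡ 50 (mod 97)
50^2 = (50^1)^2 ≡ 50^2 = 2500 ≡ 75 (mod 97)
50^4 = (50^2)^2 ≡ 75^2 = 5625 ≡ 96 (mod 97)
50^8 = (50^4)^2 ≡ 96^2 = 9216 ≡ 1 (mod 97)
50^9 = 50^8 · 50^1 ≡ 1 · 50 ≡ 50 (mod 97).
So s = 50; s⁻¹ ≡ 33 (mod 97).
m = c₂ · s⁻¹ mod 97 = 29 · 33 mod 97 = 84.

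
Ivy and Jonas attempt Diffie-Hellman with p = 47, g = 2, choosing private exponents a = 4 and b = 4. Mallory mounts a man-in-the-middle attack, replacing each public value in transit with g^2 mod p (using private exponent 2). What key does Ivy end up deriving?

Ivy receives Mallory's public value M = 2^2 mod 47 instead of the honest one.
2^1 ≡ 2 (mod 47)
2^2 = (2^1)^2 ≡ 2^2 = 4 ≡ 4 (mod 47)
So M = 4. Ivy computes K = M^4 mod 47.
4^1 ≡ 4 (mod 47)
4^2 = (4^1)^2 ≡ 4^2 = 16 ≡ 16 (mod 47)
4^4 = (4^2)^2 ≡ 16^2 = 256 ≡ 21 (mod 47)

21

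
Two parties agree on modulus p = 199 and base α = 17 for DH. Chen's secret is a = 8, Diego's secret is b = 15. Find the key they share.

Diego sends B = α^b mod p = 17^15 mod 199.
17^1 ≡ 17 (mod 199)
17^2 = (17^1)^2 ≡ 17^2 = 289 ≡ 90 (mod 199)
17^4 = (17^2)^2 ≡ 90^2 = 8100 ≡ 140 (mod 199)
17^8 = (17^4)^2 ≡ 140^2 = 19600 ≡ 98 (mod 199)
17^15 = 17^8 · 17^4 · 17^2 · 17^1 ≡ 98 · 140 · 90 · 17 ≡ 85 (mod 199).
So B = 85. Chen then computes K = B^a mod p = 85^8 mod 199.
85^1 ≡ 85 (mod 199)
85^2 = (85^1)^2 ≡ 85^2 = 7225 ≡ 61 (mod 199)
85^4 = (85^2)^2 ≡ 61^2 = 3721 ≡ 139 (mod 199)
85^8 = (85^4)^2 ≡ 139^2 = 19321 ≡ 18 (mod 199)

18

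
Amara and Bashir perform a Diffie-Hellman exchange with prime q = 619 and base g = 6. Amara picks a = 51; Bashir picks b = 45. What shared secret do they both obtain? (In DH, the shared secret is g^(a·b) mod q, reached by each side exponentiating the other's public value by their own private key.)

358

Amara sends A = g^a mod q = 6^51 mod 619.
6^1 ≡ 6 (mod 619)
6^2 = (6^1)^2 ≡ 6^2 = 36 ≡ 36 (mod 619)
6^4 = (6^2)^2 ≡ 36^2 = 1296 ≡ 58 (mod 619)
6^8 = (6^4)^2 ≡ 58^2 = 3364 ≡ 269 (mod 619)
6^16 = (6^8)^2 ≡ 269^2 = 72361 ≡ 557 (mod 619)
6^32 = (6^16)^2 ≡ 557^2 = 310249 ≡ 130 (mod 619)
6^51 = 6^32 · 6^16 · 6^2 · 6^1 ≡ 130 · 557 · 36 · 6 ≡ 287 (mod 619).
So A = 287. Bashir then computes K = A^b mod q = 287^45 mod 619.
287^1 ≡ 287 (mod 619)
287^2 = (287^1)^2 ≡ 287^2 = 82369 ≡ 42 (mod 619)
287^4 = (287^2)^2 ≡ 42^2 = 1764 ≡ 526 (mod 619)
287^8 = (287^4)^2 ≡ 526^2 = 276676 ≡ 602 (mod 619)
287^16 = (287^8)^2 ≡ 602^2 = 362404 ≡ 289 (mod 619)
287^32 = (287^16)^2 ≡ 289^2 = 83521 ≡ 575 (mod 619)
287^45 = 287^32 · 287^8 · 287^4 · 287^1 ≡ 575 · 602 · 526 · 287 ≡ 358 (mod 619).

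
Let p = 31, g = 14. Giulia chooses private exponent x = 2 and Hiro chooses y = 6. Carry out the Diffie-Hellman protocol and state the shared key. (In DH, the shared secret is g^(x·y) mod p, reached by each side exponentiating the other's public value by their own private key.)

Giulia sends A = g^x mod p = 14^2 mod 31.
14^1 ≡ 14 (mod 31)
14^2 = (14^1)^2 ≡ 14^2 = 196 ≡ 10 (mod 31)
So A = 10. Hiro then computes K = A^y mod p = 10^6 mod 31.
10^1 ≡ 10 (mod 31)
10^2 = (10^1)^2 ≡ 10^2 = 100 ≡ 7 (mod 31)
10^4 = (10^2)^2 ≡ 7^2 = 49 ≡ 18 (mod 31)
10^6 = 10^4 · 10^2 ≡ 18 · 7 ≡ 2 (mod 31).

2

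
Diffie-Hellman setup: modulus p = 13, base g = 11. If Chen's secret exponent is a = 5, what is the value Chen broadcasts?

7

Public value = 11^5 (mod 13).
11^1 ≡ 11 (mod 13)
11^2 = (11^1)^2 ≡ 11^2 = 121 ≡ 4 (mod 13)
11^4 = (11^2)^2 ≡ 4^2 = 16 ≡ 3 (mod 13)
11^5 = 11^4 · 11^1 ≡ 3 · 11 ≡ 7 (mod 13).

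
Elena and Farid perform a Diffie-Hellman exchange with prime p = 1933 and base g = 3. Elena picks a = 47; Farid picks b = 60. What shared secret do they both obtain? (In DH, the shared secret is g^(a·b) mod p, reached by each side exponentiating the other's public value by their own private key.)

Elena sends A = g^a mod p = 3^47 mod 1933.
3^1 ≡ 3 (mod 1933)
3^2 = (3^1)^2 ≡ 3^2 = 9 ≡ 9 (mod 1933)
3^4 = (3^2)^2 ≡ 9^2 = 81 ≡ 81 (mod 1933)
3^8 = (3^4)^2 ≡ 81^2 = 6561 ≡ 762 (mod 1933)
3^16 = (3^8)^2 ≡ 762^2 = 580644 ≡ 744 (mod 1933)
3^32 = (3^16)^2 ≡ 744^2 = 553536 ≡ 698 (mod 1933)
3^47 = 3^32 · 3^8 · 3^4 · 3^2 · 3^1 ≡ 698 · 762 · 81 · 9 · 3 ≡ 1067 (mod 1933).
So A = 1067. Farid then computes K = A^b mod p = 1067^60 mod 1933.
1067^1 ≡ 1067 (mod 1933)
1067^2 = (1067^1)^2 ≡ 1067^2 = 1138489 ≡ 1885 (mod 1933)
1067^4 = (1067^2)^2 ≡ 1885^2 = 3553225 ≡ 371 (mod 1933)
1067^8 = (1067^4)^2 ≡ 371^2 = 137641 ≡ 398 (mod 1933)
1067^16 = (1067^8)^2 ≡ 398^2 = 158404 ≡ 1831 (mod 1933)
1067^32 = (1067^16)^2 ≡ 1831^2 = 3352561 ≡ 739 (mod 1933)
1067^60 = 1067^32 · 1067^16 · 1067^8 · 1067^4 ≡ 739 · 1831 · 398 · 371 ≡ 951 (mod 1933).

951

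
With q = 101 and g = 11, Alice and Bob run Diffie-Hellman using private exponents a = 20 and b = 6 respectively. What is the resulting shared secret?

Alice sends A = g^a mod q = 11^20 mod 101.
11^1 ≡ 11 (mod 101)
11^2 = (11^1)^2 ≡ 11^2 = 121 ≡ 20 (mod 101)
11^4 = (11^2)^2 ≡ 20^2 = 400 ≡ 97 (mod 101)
11^8 = (11^4)^2 ≡ 97^2 = 9409 ≡ 16 (mod 101)
11^16 = (11^8)^2 ≡ 16^2 = 256 ≡ 54 (mod 101)
11^20 = 11^16 · 11^4 ≡ 54 · 97 ≡ 87 (mod 101).
So A = 87. Bob then computes K = A^b mod q = 87^6 mod 101.
87^1 ≡ 87 (mod 101)
87^2 = (87^1)^2 ≡ 87^2 = 7569 ≡ 95 (mod 101)
87^4 = (87^2)^2 ≡ 95^2 = 9025 ≡ 36 (mod 101)
87^6 = 87^4 · 87^2 ≡ 36 · 95 ≡ 87 (mod 101).

87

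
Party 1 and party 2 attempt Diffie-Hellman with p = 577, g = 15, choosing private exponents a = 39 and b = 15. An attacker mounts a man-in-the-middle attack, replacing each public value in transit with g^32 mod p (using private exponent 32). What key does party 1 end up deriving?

364

Party 1 receives an attacker's public value M = 15^32 mod 577 instead of the honest one.
15^1 ≡ 15 (mod 577)
15^2 = (15^1)^2 ≡ 15^2 = 225 ≡ 225 (mod 577)
15^4 = (15^2)^2 ≡ 225^2 = 50625 ≡ 426 (mod 577)
15^8 = (15^4)^2 ≡ 426^2 = 181476 ≡ 298 (mod 577)
15^16 = (15^8)^2 ≡ 298^2 = 88804 ≡ 523 (mod 577)
15^32 = (15^16)^2 ≡ 523^2 = 273529 ≡ 31 (mod 577)
So M = 31. Party 1 computes K = M^39 mod 577.
31^1 ≡ 31 (mod 577)
31^2 = (31^1)^2 ≡ 31^2 = 961 ≡ 384 (mod 577)
31^4 = (31^2)^2 ≡ 384^2 = 147456 ≡ 321 (mod 577)
31^8 = (31^4)^2 ≡ 321^2 = 103041 ≡ 335 (mod 577)
31^16 = (31^8)^2 ≡ 335^2 = 112225 ≡ 287 (mod 577)
31^32 = (31^16)^2 ≡ 287^2 = 82369 ≡ 435 (mod 577)
31^39 = 31^32 · 31^4 · 31^2 · 31^1 ≡ 435 · 321 · 384 · 31 ≡ 364 (mod 577).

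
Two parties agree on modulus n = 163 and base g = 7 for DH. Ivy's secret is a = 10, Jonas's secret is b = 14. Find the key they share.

84

Jonas sends B = g^b mod n = 7^14 mod 163.
7^1 ≡ 7 (mod 163)
7^2 = (7^1)^2 ≡ 7^2 = 49 ≡ 49 (mod 163)
7^4 = (7^2)^2 ≡ 49^2 = 2401 ≡ 119 (mod 163)
7^8 = (7^4)^2 ≡ 119^2 = 14161 ≡ 143 (mod 163)
7^14 = 7^8 · 7^4 · 7^2 ≡ 143 · 119 · 49 ≡ 88 (mod 163).
So B = 88. Ivy then computes K = B^a mod n = 88^10 mod 163.
88^1 ≡ 88 (mod 163)
88^2 = (88^1)^2 ≡ 88^2 = 7744 ≡ 83 (mod 163)
88^4 = (88^2)^2 ≡ 83^2 = 6889 ≡ 43 (mod 163)
88^8 = (88^4)^2 ≡ 43^2 = 1849 ≡ 56 (mod 163)
88^10 = 88^8 · 88^2 ≡ 56 · 83 ≡ 84 (mod 163).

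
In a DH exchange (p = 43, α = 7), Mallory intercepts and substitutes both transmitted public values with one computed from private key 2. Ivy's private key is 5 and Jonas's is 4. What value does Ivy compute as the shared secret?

36

Ivy receives Mallory's public value M = 7^2 mod 43 instead of the honest one.
7^1 ≡ 7 (mod 43)
7^2 = (7^1)^2 ≡ 7^2 = 49 ≡ 6 (mod 43)
So M = 6. Ivy computes K = M^5 mod 43.
6^1 ≡ 6 (mod 43)
6^2 = (6^1)^2 ≡ 6^2 = 36 ≡ 36 (mod 43)
6^4 = (6^2)^2 ≡ 36^2 = 1296 ≡ 6 (mod 43)
6^5 = 6^4 · 6^1 ≡ 6 · 6 ≡ 36 (mod 43).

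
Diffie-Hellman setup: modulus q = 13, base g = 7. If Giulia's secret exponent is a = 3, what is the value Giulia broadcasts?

5

Public value = 7^3 (mod 13).
7^1 ≡ 7 (mod 13)
7^2 = (7^1)^2 ≡ 7^2 = 49 ≡ 10 (mod 13)
7^3 = 7^2 · 7^1 ≡ 10 · 7 ≡ 5 (mod 13).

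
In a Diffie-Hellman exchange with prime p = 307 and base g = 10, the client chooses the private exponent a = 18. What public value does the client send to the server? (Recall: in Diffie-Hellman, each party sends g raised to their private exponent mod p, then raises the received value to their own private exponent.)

Public value = 10^18 mod 307.
10^1 ≡ 10 (mod 307)
10^2 = (10^1)^2 ≡ 10^2 = 100 ≡ 100 (mod 307)
10^4 = (10^2)^2 ≡ 100^2 = 10000 ≡ 176 (mod 307)
10^8 = (10^4)^2 ≡ 176^2 = 30976 ≡ 276 (mod 307)
10^16 = (10^8)^2 ≡ 276^2 = 76176 ≡ 40 (mod 307)
10^18 = 10^16 · 10^2 ≡ 40 · 100 ≡ 9 (mod 307).

9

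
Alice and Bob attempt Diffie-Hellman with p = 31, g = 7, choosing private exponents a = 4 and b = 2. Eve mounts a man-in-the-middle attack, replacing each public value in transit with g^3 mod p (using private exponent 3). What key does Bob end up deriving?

Bob receives Eve's public value M = 7^3 mod 31 instead of the honest one.
7^1 ≡ 7 (mod 31)
7^2 = (7^1)^2 ≡ 7^2 = 49 ≡ 18 (mod 31)
7^3 = 7^2 · 7^1 ≡ 18 · 7 ≡ 2 (mod 31).
So M = 2. Bob computes K = M^2 mod 31.
2^1 ≡ 2 (mod 31)
2^2 = (2^1)^2 ≡ 2^2 = 4 ≡ 4 (mod 31)

4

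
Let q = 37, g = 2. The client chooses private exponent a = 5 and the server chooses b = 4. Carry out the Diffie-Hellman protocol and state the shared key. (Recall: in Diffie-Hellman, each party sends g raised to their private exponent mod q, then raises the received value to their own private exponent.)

33

The server sends B = g^b mod q = 2^4 mod 37.
2^1 ≡ 2 (mod 37)
2^2 = (2^1)^2 ≡ 2^2 = 4 ≡ 4 (mod 37)
2^4 = (2^2)^2 ≡ 4^2 = 16 ≡ 16 (mod 37)
So B = 16. The client then computes K = B^a mod q = 16^5 mod 37.
16^1 ≡ 16 (mod 37)
16^2 = (16^1)^2 ≡ 16^2 = 256 ≡ 34 (mod 37)
16^4 = (16^2)^2 ≡ 34^2 = 1156 ≡ 9 (mod 37)
16^5 = 16^4 · 16^1 ≡ 9 · 16 ≡ 33 (mod 37).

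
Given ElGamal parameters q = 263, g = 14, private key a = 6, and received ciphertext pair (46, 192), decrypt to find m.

117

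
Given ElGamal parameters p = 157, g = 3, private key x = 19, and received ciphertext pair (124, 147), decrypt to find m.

132

Shared mask s = c₁^x mod p = 124^19 mod 157.
124^1 ≡ 124 (mod 157)
124^2 = (124^1)^2 ≡ 124^2 = 15376 ≡ 147 (mod 157)
124^4 = (124^2)^2 ≡ 147^2 = 21609 ≡ 100 (mod 157)
124^8 = (124^4)^2 ≡ 100^2 = 10000 ≡ 109 (mod 157)
124^16 = (124^8)^2 ≡ 109^2 = 11881 ≡ 106 (mod 157)
124^19 = 124^16 · 124^2 · 124^1 ≡ 106 · 147 · 124 ≡ 126 (mod 157).
So s = 126; s⁻¹ ≡ 81 (mod 157).
m = c₂ · s⁻¹ mod 157 = 147 · 81 mod 157 = 132.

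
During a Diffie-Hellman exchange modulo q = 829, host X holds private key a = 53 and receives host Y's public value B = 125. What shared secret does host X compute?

Shared key K = 125^53 mod 829.
125^1 ≡ 125 (mod 829)
125^2 = (125^1)^2 ≡ 125^2 = 15625 ≡ 703 (mod 829)
125^4 = (125^2)^2 ≡ 703^2 = 494209 ≡ 125 (mod 829)
125^8 = (125^4)^2 ≡ 125^2 = 15625 ≡ 703 (mod 829)
125^16 = (125^8)^2 ≡ 703^2 = 494209 ≡ 125 (mod 829)
125^32 = (125^16)^2 ≡ 125^2 = 15625 ≡ 703 (mod 829)
125^53 = 125^32 · 125^16 · 125^4 · 125^1 ≡ 703 · 125 · 125 · 125 ≡ 703 (mod 829).

703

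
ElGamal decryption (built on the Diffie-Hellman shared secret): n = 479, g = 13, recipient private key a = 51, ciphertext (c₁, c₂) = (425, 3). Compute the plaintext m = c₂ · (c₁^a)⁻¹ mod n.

439

Shared mask s = c₁^a mod n = 425^51 mod 479.
425^1 ≡ 425 (mod 479)
425^2 = (425^1)^2 ≡ 425^2 = 180625 ≡ 42 (mod 479)
425^4 = (425^2)^2 ≡ 42^2 = 1764 ≡ 327 (mod 479)
425^8 = (425^4)^2 ≡ 327^2 = 106929 ≡ 112 (mod 479)
425^16 = (425^8)^2 ≡ 112^2 = 12544 ≡ 90 (mod 479)
425^32 = (425^16)^2 ≡ 90^2 = 8100 ≡ 436 (mod 479)
425^51 = 425^32 · 425^16 · 425^2 · 425^1 ≡ 436 · 90 · 42 · 425 ≡ 443 (mod 479).
So s = 443; s⁻¹ ≡ 306 (mod 479).
m = c₂ · s⁻¹ mod 479 = 3 · 306 mod 479 = 439.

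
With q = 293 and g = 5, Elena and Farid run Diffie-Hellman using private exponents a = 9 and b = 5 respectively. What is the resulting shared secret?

Farid sends B = g^b mod q = 5^5 mod 293.
5^1 ≡ 5 (mod 293)
5^2 = (5^1)^2 ≡ 5^2 = 25 ≡ 25 (mod 293)
5^4 = (5^2)^2 ≡ 25^2 = 625 ≡ 39 (mod 293)
5^5 = 5^4 · 5^1 ≡ 39 · 5 ≡ 195 (mod 293).
So B = 195. Elena then computes K = B^a mod q = 195^9 mod 293.
195^1 ≡ 195 (mod 293)
195^2 = (195^1)^2 ≡ 195^2 = 38025 ≡ 228 (mod 293)
195^4 = (195^2)^2 ≡ 228^2 = 51984 ≡ 123 (mod 293)
195^8 = (195^4)^2 ≡ 123^2 = 15129 ≡ 186 (mod 293)
195^9 = 195^8 · 195^1 ≡ 186 · 195 ≡ 231 (mod 293).

231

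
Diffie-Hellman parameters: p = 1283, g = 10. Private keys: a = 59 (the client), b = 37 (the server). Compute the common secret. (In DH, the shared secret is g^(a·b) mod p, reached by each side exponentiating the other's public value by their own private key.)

324

The server sends B = g^b mod p = 10^37 mod 1283.
10^1 ≡ 10 (mod 1283)
10^2 = (10^1)^2 ≡ 10^2 = 100 ≡ 100 (mod 1283)
10^4 = (10^2)^2 ≡ 100^2 = 10000 ≡ 1019 (mod 1283)
10^8 = (10^4)^2 ≡ 1019^2 = 1038361 ≡ 414 (mod 1283)
10^16 = (10^8)^2 ≡ 414^2 = 171396 ≡ 757 (mod 1283)
10^32 = (10^16)^2 ≡ 757^2 = 573049 ≡ 831 (mod 1283)
10^37 = 10^32 · 10^4 · 10^1 ≡ 831 · 1019 · 10 ≡ 90 (mod 1283).
So B = 90. The client then computes K = B^a mod p = 90^59 mod 1283.
90^1 ≡ 90 (mod 1283)
90^2 = (90^1)^2 ≡ 90^2 = 8100 ≡ 402 (mod 1283)
90^4 = (90^2)^2 ≡ 402^2 = 161604 ≡ 1229 (mod 1283)
90^8 = (90^4)^2 ≡ 1229^2 = 1510441 ≡ 350 (mod 1283)
90^16 = (90^8)^2 ≡ 350^2 = 122500 ≡ 615 (mod 1283)
90^32 = (90^16)^2 ≡ 615^2 = 378225 ≡ 1023 (mod 1283)
90^59 = 90^32 · 90^16 · 90^8 · 90^2 · 90^1 ≡ 1023 · 615 · 350 · 402 · 90 ≡ 324 (mod 1283).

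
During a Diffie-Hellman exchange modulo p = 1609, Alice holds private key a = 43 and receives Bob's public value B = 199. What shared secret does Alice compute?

1437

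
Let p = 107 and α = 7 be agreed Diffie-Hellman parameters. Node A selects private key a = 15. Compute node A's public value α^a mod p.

84

Public value = 7^15 mod 107.
7^1 ≡ 7 (mod 107)
7^2 = (7^1)^2 ≡ 7^2 = 49 ≡ 49 (mod 107)
7^4 = (7^2)^2 ≡ 49^2 = 2401 ≡ 47 (mod 107)
7^8 = (7^4)^2 ≡ 47^2 = 2209 ≡ 69 (mod 107)
7^15 = 7^8 · 7^4 · 7^2 · 7^1 ≡ 69 · 47 · 49 · 7 ≡ 84 (mod 107).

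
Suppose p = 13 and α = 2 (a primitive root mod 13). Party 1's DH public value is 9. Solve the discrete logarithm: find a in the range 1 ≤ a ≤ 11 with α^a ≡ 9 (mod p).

8

Try successive powers of 2 modulo 13:
2^1 ≡ 2
2^2 ≡ 4
2^3 ≡ 8
2^4 ≡ 3
2^5 ≡ 6
2^6 ≡ 12
2^7 ≡ 11
2^8 ≡ 9
Found: a = 8.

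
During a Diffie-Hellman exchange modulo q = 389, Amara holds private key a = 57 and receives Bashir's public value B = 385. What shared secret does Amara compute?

81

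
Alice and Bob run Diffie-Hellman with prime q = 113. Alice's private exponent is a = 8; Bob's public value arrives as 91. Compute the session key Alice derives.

Shared key K = 91^8 mod 113.
91^1 ≡ 91 (mod 113)
91^2 = (91^1)^2 ≡ 91^2 = 8281 ≡ 32 (mod 113)
91^4 = (91^2)^2 ≡ 32^2 = 1024 ≡ 7 (mod 113)
91^8 = (91^4)^2 ≡ 7^2 = 49 ≡ 49 (mod 113)

49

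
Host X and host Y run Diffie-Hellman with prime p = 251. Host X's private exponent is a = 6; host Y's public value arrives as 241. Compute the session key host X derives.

16

Shared key K = 241^6 mod 251.
241^1 ≡ 241 (mod 251)
241^2 = (241^1)^2 ≡ 241^2 = 58081 ≡ 100 (mod 251)
241^4 = (241^2)^2 ≡ 100^2 = 10000 ≡ 211 (mod 251)
241^6 = 241^4 · 241^2 ≡ 211 · 100 ≡ 16 (mod 251).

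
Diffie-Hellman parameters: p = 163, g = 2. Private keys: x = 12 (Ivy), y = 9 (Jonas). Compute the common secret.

Ivy sends A = g^x mod p = 2^12 mod 163.
2^1 ≡ 2 (mod 163)
2^2 = (2^1)^2 ≡ 2^2 = 4 ≡ 4 (mod 163)
2^4 = (2^2)^2 ≡ 4^2 = 16 ≡ 16 (mod 163)
2^8 = (2^4)^2 ≡ 16^2 = 256 ≡ 93 (mod 163)
2^12 = 2^8 · 2^4 ≡ 93 · 16 ≡ 21 (mod 163).
So A = 21. Jonas then computes K = A^y mod p = 21^9 mod 163.
21^1 ≡ 21 (mod 163)
21^2 = (21^1)^2 ≡ 21^2 = 441 ≡ 115 (mod 163)
21^4 = (21^2)^2 ≡ 115^2 = 13225 ≡ 22 (mod 163)
21^8 = (21^4)^2 ≡ 22^2 = 484 ≡ 158 (mod 163)
21^9 = 21^8 · 21^1 ≡ 158 · 21 ≡ 58 (mod 163).

58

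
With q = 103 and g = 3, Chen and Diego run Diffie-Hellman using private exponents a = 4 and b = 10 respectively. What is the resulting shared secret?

Diego sends B = g^b mod q = 3^10 mod 103.
3^1 ≡ 3 (mod 103)
3^2 = (3^1)^2 ≡ 3^2 = 9 ≡ 9 (mod 103)
3^4 = (3^2)^2 ≡ 9^2 = 81 ≡ 81 (mod 103)
3^8 = (3^4)^2 ≡ 81^2 = 6561 ≡ 72 (mod 103)
3^10 = 3^8 · 3^2 ≡ 72 · 9 ≡ 30 (mod 103).
So B = 30. Chen then computes K = B^a mod q = 30^4 mod 103.
30^1 ≡ 30 (mod 103)
30^2 = (30^1)^2 ≡ 30^2 = 900 ≡ 76 (mod 103)
30^4 = (30^2)^2 ≡ 76^2 = 5776 ≡ 8 (mod 103)

8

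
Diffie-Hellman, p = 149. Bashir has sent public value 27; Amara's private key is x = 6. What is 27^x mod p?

76

Shared key K = 27^6 mod 149.
27^1 ≡ 27 (mod 149)
27^2 = (27^1)^2 ≡ 27^2 = 729 ≡ 133 (mod 149)
27^4 = (27^2)^2 ≡ 133^2 = 17689 ≡ 107 (mod 149)
27^6 = 27^4 · 27^2 ≡ 107 · 133 ≡ 76 (mod 149).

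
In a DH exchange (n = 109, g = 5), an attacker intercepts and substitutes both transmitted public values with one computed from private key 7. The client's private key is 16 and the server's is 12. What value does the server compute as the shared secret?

The server receives an attacker's public value M = 5^7 mod 109 instead of the honest one.
5^1 ≡ 5 (mod 109)
5^2 = (5^1)^2 ≡ 5^2 = 25 ≡ 25 (mod 109)
5^4 = (5^2)^2 ≡ 25^2 = 625 ≡ 80 (mod 109)
5^7 = 5^4 · 5^2 · 5^1 ≡ 80 · 25 · 5 ≡ 81 (mod 109).
So M = 81. The server computes K = M^12 mod 109.
81^1 ≡ 81 (mod 109)
81^2 = (81^1)^2 ≡ 81^2 = 6561 ≡ 21 (mod 109)
81^4 = (81^2)^2 ≡ 21^2 = 441 ≡ 5 (mod 109)
81^8 = (81^4)^2 ≡ 5^2 = 25 ≡ 25 (mod 109)
81^12 = 81^8 · 81^4 ≡ 25 · 5 ≡ 16 (mod 109).

16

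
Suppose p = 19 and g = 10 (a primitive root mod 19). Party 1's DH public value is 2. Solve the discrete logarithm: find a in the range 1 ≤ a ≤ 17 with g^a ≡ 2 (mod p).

17

Try successive powers of 10 modulo 19:
10^1 ≡ 10
10^2 ≡ 5
10^3 ≡ 12
10^4 ≡ 6
10^5 ≡ 3
10^6 ≡ 11
10^7 ≡ 15
10^8 ≡ 17
10^9 ≡ 18
10^10 ≡ 9
10^11 ≡ 14
10^12 ≡ 7
10^13 ≡ 13
10^14 ≡ 16
10^15 ≡ 8
10^16 ≡ 4
10^17 ≡ 2
Found: a = 17.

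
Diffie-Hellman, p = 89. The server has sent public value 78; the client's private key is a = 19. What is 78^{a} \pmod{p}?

67

Shared key K = 78^19 mod 89.
78^1 ≡ 78 (mod 89)
78^2 = (78^1)^2 ≡ 78^2 = 6084 ≡ 32 (mod 89)
78^4 = (78^2)^2 ≡ 32^2 = 1024 ≡ 45 (mod 89)
78^8 = (78^4)^2 ≡ 45^2 = 2025 ≡ 67 (mod 89)
78^16 = (78^8)^2 ≡ 67^2 = 4489 ≡ 39 (mod 89)
78^19 = 78^16 · 78^2 · 78^1 ≡ 39 · 32 · 78 ≡ 67 (mod 89).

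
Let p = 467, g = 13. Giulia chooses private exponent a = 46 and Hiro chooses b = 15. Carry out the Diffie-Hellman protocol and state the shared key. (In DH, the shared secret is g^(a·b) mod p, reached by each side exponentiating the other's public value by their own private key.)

Hiro sends B = g^b mod p = 13^15 mod 467.
13^1 ≡ 13 (mod 467)
13^2 = (13^1)^2 ≡ 13^2 = 169 ≡ 169 (mod 467)
13^4 = (13^2)^2 ≡ 169^2 = 28561 ≡ 74 (mod 467)
13^8 = (13^4)^2 ≡ 74^2 = 5476 ≡ 339 (mod 467)
13^15 = 13^8 · 13^4 · 13^2 · 13^1 ≡ 339 · 74 · 169 · 13 ≡ 3 (mod 467).
So B = 3. Giulia then computes K = B^a mod p = 3^46 mod 467.
3^1 ≡ 3 (mod 467)
3^2 = (3^1)^2 ≡ 3^2 = 9 ≡ 9 (mod 467)
3^4 = (3^2)^2 ≡ 9^2 = 81 ≡ 81 (mod 467)
3^8 = (3^4)^2 ≡ 81^2 = 6561 ≡ 23 (mod 467)
3^16 = (3^8)^2 ≡ 23^2 = 529 ≡ 62 (mod 467)
3^32 = (3^16)^2 ≡ 62^2 = 3844 ≡ 108 (mod 467)
3^46 = 3^32 · 3^8 · 3^4 · 3^2 ≡ 108 · 23 · 81 · 9 ≡ 277 (mod 467).

277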